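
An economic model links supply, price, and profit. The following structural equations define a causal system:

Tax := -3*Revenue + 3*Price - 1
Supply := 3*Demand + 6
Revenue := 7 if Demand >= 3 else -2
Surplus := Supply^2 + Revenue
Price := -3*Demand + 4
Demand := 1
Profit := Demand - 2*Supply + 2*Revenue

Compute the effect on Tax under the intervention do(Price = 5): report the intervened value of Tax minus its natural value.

12

do(Price=5) replaces the equation Price := -3*Demand + 4 with the constant Price = 5.
Revenue = 7 if Demand >= 3 else -2  [with Demand=1]  = -2
Tax = -3*Revenue + 3*Price - 1  [with Revenue=-2, Price=5]  = 20
Without intervention: Price = -3*Demand + 4  [with Demand=1]  = 1; Revenue = 7 if Demand >= 3 else -2  [with Demand=1]  = -2; Tax = -3*Revenue + 3*Price - 1  [with Revenue=-2, Price=1]  = 8.
Change = 20 − 8 = 12.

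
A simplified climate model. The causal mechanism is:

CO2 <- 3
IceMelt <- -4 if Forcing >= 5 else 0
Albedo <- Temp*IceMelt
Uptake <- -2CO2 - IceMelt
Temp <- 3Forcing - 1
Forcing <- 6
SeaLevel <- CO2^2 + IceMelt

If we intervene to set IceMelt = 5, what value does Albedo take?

Intervening sets IceMelt = 5 and removes its equation (IceMelt <- -4 if Forcing >= 5 else 0).
Temp = 3Forcing - 1  [with Forcing=6]  = 17
Albedo = Temp*IceMelt  [with Temp=17, IceMelt=5]  = 85

85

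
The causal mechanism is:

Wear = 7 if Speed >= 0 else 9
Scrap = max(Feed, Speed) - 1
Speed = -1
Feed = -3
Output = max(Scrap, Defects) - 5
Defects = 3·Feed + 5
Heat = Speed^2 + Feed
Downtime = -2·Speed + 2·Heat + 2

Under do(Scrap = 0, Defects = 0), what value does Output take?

Setting Scrap = 0, Defects = 0 by intervention discards those variables' equations.
Output = max(Scrap, Defects) - 5  [with Scrap=0, Defects=0]  = -5

-5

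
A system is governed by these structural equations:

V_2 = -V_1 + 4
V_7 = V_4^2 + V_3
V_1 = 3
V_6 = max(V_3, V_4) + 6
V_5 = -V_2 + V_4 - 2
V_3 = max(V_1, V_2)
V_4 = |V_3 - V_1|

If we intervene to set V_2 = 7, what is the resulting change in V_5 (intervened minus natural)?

do(V_2=7) replaces the equation V_2 = -V_1 + 4 with the constant V_2 = 7.
V_3 = max(V_1, V_2)  [with V_1=3, V_2=7]  = 7
V_4 = |V_3 - V_1|  [with V_3=7, V_1=3]  = 4
V_5 = -V_2 + V_4 - 2  [with V_2=7, V_4=4]  = -5
Without intervention: V_2 = -V_1 + 4  [with V_1=3]  = 1; V_3 = max(V_1, V_2)  [with V_1=3, V_2=1]  = 3; V_4 = |V_3 - V_1|  [with V_3=3, V_1=3]  = 0; V_5 = -V_2 + V_4 - 2  [with V_2=1, V_4=0]  = -3.
Change = -5 − (-3) = -2.

-2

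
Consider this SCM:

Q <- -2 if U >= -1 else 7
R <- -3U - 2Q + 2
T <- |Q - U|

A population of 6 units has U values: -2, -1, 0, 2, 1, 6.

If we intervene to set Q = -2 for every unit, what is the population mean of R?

3

Every unit gets Q=-2 under the intervention. R values become 12, 9, 6, 0, 3, -12; E[R|do(Q=-2)] = 3.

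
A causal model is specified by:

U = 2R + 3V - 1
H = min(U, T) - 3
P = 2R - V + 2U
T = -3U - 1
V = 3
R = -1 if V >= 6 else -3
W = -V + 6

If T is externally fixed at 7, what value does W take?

do(T=7) replaces the equation T = -3U - 1 with the constant T = 7.
No directed path runs from T to W, so W keeps its natural value.
W = -V + 6  [with V=3]  = 3

3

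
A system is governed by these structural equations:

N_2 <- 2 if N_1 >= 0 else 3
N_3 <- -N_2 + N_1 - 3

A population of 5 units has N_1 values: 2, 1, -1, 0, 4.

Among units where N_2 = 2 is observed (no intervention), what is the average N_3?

-3.25

Observing N_2=2 restricts to units where N_2's equation naturally yields 2: N_1 ∈ {2, 1, 0, 4}. In that subpopulation N_3 = -3, -4, -5, -1, mean -3.25.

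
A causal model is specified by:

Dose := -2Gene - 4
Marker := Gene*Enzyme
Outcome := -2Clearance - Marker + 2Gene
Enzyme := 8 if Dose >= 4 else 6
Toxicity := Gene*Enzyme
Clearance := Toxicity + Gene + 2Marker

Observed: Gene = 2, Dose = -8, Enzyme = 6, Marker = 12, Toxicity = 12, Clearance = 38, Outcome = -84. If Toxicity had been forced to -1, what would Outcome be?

Under do(Toxicity=-1), the mechanism Toxicity := Gene*Enzyme is discarded; Toxicity is fixed at -1.
Dose = -2Gene - 4  [with Gene=2]  = -8
Enzyme = 8 if Dose >= 4 else 6  [with Dose=-8]  = 6
Marker = Gene*Enzyme  [with Gene=2, Enzyme=6]  = 12
Clearance = Toxicity + Gene + 2Marker  [with Toxicity=-1, Gene=2, Marker=12]  = 25
Outcome = -2Clearance - Marker + 2Gene  [with Clearance=25, Marker=12, Gene=2]  = -58

-58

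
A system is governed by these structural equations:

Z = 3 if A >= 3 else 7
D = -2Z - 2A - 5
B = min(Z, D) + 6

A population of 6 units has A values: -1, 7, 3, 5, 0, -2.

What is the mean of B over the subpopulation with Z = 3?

-15

Observing Z=3 restricts to units where Z's equation naturally yields 3: A ∈ {7, 3, 5}. In that subpopulation B = -19, -11, -15, mean -15.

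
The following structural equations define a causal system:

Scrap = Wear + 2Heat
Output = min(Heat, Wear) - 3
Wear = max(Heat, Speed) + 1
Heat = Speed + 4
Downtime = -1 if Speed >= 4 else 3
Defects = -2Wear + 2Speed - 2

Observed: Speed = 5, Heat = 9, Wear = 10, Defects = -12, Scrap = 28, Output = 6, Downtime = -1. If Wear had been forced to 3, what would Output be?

0

The intervention breaks the incoming arrows to Wear: Wear = max(Heat, Speed) + 1 no longer applies, and Wear = 3.
Heat = Speed + 4  [with Speed=5]  = 9
Output = min(Heat, Wear) - 3  [with Heat=9, Wear=3]  = 0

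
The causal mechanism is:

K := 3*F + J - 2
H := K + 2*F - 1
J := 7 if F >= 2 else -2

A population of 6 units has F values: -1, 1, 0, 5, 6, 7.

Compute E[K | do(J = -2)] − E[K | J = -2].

Every unit gets J=-2 under the intervention. K values become -7, -1, -4, 11, 14, 17; E[K|do(J=-2)] = 5.
Conditioning on J=-2 selects the 3 unit(s) with F ∈ {-1, 1, 0}. Their K values: -7, -1, -4. Mean = -4.
Difference = 5 − (-4) = 9.

9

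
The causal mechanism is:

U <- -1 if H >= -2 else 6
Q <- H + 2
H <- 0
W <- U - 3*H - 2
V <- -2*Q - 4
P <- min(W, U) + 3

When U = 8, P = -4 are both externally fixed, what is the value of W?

6

Setting U = 8, P = -4 by intervention discards those variables' equations.
W = U - 3*H - 2  [with U=8, H=0]  = 6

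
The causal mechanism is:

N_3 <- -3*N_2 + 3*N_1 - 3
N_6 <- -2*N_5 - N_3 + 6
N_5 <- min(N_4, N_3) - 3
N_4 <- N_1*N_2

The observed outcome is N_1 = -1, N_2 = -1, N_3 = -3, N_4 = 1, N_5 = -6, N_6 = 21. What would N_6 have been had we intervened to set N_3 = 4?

6

The intervention breaks the incoming arrows to N_3: N_3 <- -3*N_2 + 3*N_1 - 3 no longer applies, and N_3 = 4.
N_4 = N_1*N_2  [with N_1=-1, N_2=-1]  = 1
N_5 = min(N_4, N_3) - 3  [with N_4=1, N_3=4]  = -2
N_6 = -2*N_5 - N_3 + 6  [with N_5=-2, N_3=4]  = 6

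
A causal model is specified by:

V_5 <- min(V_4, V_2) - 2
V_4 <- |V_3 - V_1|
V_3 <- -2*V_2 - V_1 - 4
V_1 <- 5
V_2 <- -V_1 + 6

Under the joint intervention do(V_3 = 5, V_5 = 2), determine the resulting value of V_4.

The joint intervention fixes V_3 = 5, V_5 = 2, removing each variable's own equation.
V_4 = |V_3 - V_1|  [with V_3=5, V_1=5]  = 0

0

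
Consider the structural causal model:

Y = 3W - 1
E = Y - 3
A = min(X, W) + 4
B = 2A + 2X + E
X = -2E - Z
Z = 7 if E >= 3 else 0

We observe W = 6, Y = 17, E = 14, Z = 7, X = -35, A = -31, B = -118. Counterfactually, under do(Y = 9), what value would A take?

-15

Under do(Y=9), the mechanism Y = 3W - 1 is discarded; Y is fixed at 9.
E = Y - 3  [with Y=9]  = 6
Z = 7 if E >= 3 else 0  [with E=6]  = 7
X = -2E - Z  [with E=6, Z=7]  = -19
A = min(X, W) + 4  [with X=-19, W=6]  = -15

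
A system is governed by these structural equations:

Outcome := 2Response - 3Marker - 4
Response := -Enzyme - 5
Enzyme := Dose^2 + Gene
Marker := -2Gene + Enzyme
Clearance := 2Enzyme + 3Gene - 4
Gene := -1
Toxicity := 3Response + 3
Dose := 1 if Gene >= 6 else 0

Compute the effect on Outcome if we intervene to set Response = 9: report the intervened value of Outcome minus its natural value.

do(Response=9) replaces the equation Response := -Enzyme - 5 with the constant Response = 9.
Dose = 1 if Gene >= 6 else 0  [with Gene=-1]  = 0
Enzyme = Dose^2 + Gene  [with Dose=0, Gene=-1]  = -1
Marker = -2Gene + Enzyme  [with Gene=-1, Enzyme=-1]  = 1
Outcome = 2Response - 3Marker - 4  [with Response=9, Marker=1]  = 11
Without intervention: Dose = 1 if Gene >= 6 else 0  [with Gene=-1]  = 0; Enzyme = Dose^2 + Gene  [with Dose=0, Gene=-1]  = -1; Marker = -2Gene + Enzyme  [with Gene=-1, Enzyme=-1]  = 1; Response = -Enzyme - 5  [with Enzyme=-1]  = -4; Outcome = 2Response - 3Marker - 4  [with Response=-4, Marker=1]  = -15.
Change = 11 − (-15) = 26.

26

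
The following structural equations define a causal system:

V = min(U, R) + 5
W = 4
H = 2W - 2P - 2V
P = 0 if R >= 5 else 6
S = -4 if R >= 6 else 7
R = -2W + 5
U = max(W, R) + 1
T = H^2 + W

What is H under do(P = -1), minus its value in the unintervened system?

14

The intervention breaks the incoming arrows to P: P = 0 if R >= 5 else 6 no longer applies, and P = -1.
R = -2W + 5  [with W=4]  = -3
U = max(W, R) + 1  [with W=4, R=-3]  = 5
V = min(U, R) + 5  [with U=5, R=-3]  = 2
H = 2W - 2P - 2V  [with W=4, P=-1, V=2]  = 6
Without intervention: R = -2W + 5  [with W=4]  = -3; U = max(W, R) + 1  [with W=4, R=-3]  = 5; V = min(U, R) + 5  [with U=5, R=-3]  = 2; P = 0 if R >= 5 else 6  [with R=-3]  = 6; H = 2W - 2P - 2V  [with W=4, P=6, V=2]  = -8.
Change = 6 − (-8) = 14.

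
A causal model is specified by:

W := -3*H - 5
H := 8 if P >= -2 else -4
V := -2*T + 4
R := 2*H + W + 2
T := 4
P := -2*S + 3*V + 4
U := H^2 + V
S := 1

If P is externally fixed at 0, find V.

-4

Under do(P=0), the mechanism P := -2*S + 3*V + 4 is discarded; P is fixed at 0.
Since V is not a descendant of the intervened variable, it is unaffected.
V = -2*T + 4  [with T=4]  = -4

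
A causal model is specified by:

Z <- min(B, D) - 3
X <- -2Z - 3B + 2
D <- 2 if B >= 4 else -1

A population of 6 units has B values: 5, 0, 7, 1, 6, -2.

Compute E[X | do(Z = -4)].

1.5

do(Z=-4) breaks Z's dependence on B. With Z=-4 fixed, X across the units is -5, 10, -11, 7, -8, 16, mean 1.5.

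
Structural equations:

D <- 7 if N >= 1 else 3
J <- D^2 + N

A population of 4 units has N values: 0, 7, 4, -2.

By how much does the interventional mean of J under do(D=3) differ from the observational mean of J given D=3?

do(D=3) breaks D's dependence on N. With D=3 fixed, J across the units is 9, 16, 13, 7, mean 11.25.
E[J|D=3] averages over only the 2 units with D=3 (N = 0, -2): J = 9, 7, mean 8.
Difference = 11.25 − 8 = 3.25.

3.25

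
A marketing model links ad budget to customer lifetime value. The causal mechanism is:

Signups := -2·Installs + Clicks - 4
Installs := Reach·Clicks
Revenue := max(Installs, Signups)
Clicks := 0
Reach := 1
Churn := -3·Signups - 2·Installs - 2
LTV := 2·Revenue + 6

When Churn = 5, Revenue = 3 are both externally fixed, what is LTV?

Under do(Churn = 5, Revenue = 3), each intervened variable's structural equation is replaced by its fixed value.
LTV = 2·Revenue + 6  [with Revenue=3]  = 12

12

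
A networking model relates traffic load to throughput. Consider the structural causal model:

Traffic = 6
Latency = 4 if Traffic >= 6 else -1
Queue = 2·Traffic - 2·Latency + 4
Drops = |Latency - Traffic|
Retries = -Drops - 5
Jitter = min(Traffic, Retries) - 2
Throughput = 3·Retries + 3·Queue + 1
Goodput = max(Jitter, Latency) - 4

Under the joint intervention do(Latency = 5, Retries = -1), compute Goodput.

The joint intervention fixes Latency = 5, Retries = -1, removing each variable's own equation.
Jitter = min(Traffic, Retries) - 2  [with Traffic=6, Retries=-1]  = -3
Goodput = max(Jitter, Latency) - 4  [with Jitter=-3, Latency=5]  = 1

1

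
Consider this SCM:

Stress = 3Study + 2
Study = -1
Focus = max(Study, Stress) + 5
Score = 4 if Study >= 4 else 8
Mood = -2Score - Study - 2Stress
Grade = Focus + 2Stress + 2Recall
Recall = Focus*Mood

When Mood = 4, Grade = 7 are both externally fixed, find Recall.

Under do(Mood = 4, Grade = 7), each intervened variable's structural equation is replaced by its fixed value.
Stress = 3Study + 2  [with Study=-1]  = -1
Focus = max(Study, Stress) + 5  [with Study=-1, Stress=-1]  = 4
Recall = Focus*Mood  [with Focus=4, Mood=4]  = 16

16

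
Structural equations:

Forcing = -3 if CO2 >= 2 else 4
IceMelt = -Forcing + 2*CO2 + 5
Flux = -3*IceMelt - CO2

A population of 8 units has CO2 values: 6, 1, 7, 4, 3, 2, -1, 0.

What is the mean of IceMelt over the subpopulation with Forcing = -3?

16.8

Conditioning on Forcing=-3 selects the 5 unit(s) with CO2 ∈ {6, 7, 4, 3, 2}. Their IceMelt values: 20, 22, 16, 14, 12. Mean = 16.8.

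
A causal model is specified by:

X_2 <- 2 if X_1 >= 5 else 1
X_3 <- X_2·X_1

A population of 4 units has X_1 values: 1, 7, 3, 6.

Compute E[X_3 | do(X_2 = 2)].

8.5

Under do(X_2=2), X_2's equation is replaced by X_2=2 for every unit. Per-unit X_3: 2, 14, 6, 12. Mean = 8.5.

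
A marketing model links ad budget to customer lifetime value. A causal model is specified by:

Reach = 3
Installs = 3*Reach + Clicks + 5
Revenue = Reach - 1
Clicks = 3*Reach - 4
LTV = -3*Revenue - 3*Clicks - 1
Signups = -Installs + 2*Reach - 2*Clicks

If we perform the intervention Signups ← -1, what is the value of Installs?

19

Under do(Signups=-1), the mechanism Signups = -Installs + 2*Reach - 2*Clicks is discarded; Signups is fixed at -1.
Since Installs is not a descendant of the intervened variable, it is unaffected.
Clicks = 3*Reach - 4  [with Reach=3]  = 5
Installs = 3*Reach + Clicks + 5  [with Reach=3, Clicks=5]  = 19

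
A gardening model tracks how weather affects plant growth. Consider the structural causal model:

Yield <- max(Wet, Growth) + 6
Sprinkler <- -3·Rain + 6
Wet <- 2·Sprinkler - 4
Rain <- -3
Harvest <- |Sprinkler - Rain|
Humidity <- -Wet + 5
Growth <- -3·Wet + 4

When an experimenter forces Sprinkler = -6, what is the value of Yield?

Under do(Sprinkler=-6), the mechanism Sprinkler <- -3·Rain + 6 is discarded; Sprinkler is fixed at -6.
Wet = 2·Sprinkler - 4  [with Sprinkler=-6]  = -16
Growth = -3·Wet + 4  [with Wet=-16]  = 52
Yield = max(Wet, Growth) + 6  [with Wet=-16, Growth=52]  = 58

58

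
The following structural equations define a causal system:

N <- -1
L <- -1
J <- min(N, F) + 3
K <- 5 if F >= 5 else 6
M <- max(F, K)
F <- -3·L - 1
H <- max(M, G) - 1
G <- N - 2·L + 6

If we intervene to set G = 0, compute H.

The intervention breaks the incoming arrows to G: G <- N - 2·L + 6 no longer applies, and G = 0.
F = -3·L - 1  [with L=-1]  = 2
K = 5 if F >= 5 else 6  [with F=2]  = 6
M = max(F, K)  [with F=2, K=6]  = 6
H = max(M, G) - 1  [with M=6, G=0]  = 5

5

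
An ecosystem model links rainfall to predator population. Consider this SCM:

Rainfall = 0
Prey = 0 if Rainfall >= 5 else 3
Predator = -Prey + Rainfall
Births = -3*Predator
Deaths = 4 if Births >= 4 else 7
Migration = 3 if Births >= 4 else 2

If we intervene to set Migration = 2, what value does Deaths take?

do(Migration=2) replaces the equation Migration = 3 if Births >= 4 else 2 with the constant Migration = 2.
Since Deaths is not a descendant of the intervened variable, it is unaffected.
Prey = 0 if Rainfall >= 5 else 3  [with Rainfall=0]  = 3
Predator = -Prey + Rainfall  [with Prey=3, Rainfall=0]  = -3
Births = -3*Predator  [with Predator=-3]  = 9
Deaths = 4 if Births >= 4 else 7  [with Births=9]  = 4

4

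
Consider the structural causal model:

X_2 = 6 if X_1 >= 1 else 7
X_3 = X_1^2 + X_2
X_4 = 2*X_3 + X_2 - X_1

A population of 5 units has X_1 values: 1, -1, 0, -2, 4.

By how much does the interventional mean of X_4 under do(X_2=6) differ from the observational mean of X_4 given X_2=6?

-6.1

Under do(X_2=6), X_2's equation is replaced by X_2=6 for every unit. Per-unit X_4: 19, 21, 18, 28, 46. Mean = 26.4.
E[X_4|X_2=6] averages over only the 2 units with X_2=6 (X_1 = 1, 4): X_4 = 19, 46, mean 32.5.
Difference = 26.4 − 32.5 = -6.1.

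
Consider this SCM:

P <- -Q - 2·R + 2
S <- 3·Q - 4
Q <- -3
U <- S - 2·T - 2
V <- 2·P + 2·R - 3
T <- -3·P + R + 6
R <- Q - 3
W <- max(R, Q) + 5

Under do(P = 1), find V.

-13

do(P=1) replaces the equation P <- -Q - 2·R + 2 with the constant P = 1.
R = Q - 3  [with Q=-3]  = -6
V = 2·P + 2·R - 3  [with P=1, R=-6]  = -13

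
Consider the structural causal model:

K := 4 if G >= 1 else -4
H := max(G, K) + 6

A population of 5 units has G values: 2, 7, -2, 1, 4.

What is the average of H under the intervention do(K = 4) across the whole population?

do(K=4) breaks K's dependence on G. With K=4 fixed, H across the units is 10, 13, 10, 10, 10, mean 10.6.

10.6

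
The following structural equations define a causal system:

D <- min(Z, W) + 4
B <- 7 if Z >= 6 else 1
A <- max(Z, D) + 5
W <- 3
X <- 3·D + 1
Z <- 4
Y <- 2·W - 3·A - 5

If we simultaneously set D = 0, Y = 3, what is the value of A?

Setting D = 0, Y = 3 by intervention discards those variables' equations.
A = max(Z, D) + 5  [with Z=4, D=0]  = 9

9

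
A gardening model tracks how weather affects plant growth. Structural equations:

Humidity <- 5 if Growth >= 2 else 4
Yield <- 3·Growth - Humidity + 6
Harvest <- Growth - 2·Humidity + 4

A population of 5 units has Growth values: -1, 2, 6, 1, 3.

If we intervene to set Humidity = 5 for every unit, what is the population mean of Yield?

7.6

Under do(Humidity=5), Humidity's equation is replaced by Humidity=5 for every unit. Per-unit Yield: -2, 7, 19, 4, 10. Mean = 7.6.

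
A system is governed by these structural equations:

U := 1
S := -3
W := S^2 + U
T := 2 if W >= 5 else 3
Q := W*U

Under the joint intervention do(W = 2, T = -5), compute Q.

Setting W = 2, T = -5 by intervention discards those variables' equations.
Q = W*U  [with W=2, U=1]  = 2

2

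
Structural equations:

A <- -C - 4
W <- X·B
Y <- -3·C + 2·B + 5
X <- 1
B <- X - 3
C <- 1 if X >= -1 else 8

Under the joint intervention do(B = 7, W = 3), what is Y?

16

Under do(B = 7, W = 3), each intervened variable's structural equation is replaced by its fixed value.
C = 1 if X >= -1 else 8  [with X=1]  = 1
Y = -3·C + 2·B + 5  [with C=1, B=7]  = 16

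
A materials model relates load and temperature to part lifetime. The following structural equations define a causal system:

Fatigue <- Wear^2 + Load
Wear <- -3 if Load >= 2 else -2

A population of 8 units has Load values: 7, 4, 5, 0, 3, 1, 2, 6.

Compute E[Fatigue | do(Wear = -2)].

do(Wear=-2) breaks Wear's dependence on Load. With Wear=-2 fixed, Fatigue across the units is 11, 8, 9, 4, 7, 5, 6, 10, mean 7.5.

7.5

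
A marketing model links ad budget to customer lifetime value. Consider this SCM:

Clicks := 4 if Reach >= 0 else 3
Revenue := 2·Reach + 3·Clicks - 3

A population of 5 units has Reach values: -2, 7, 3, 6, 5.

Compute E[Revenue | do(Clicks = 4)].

Under do(Clicks=4), Clicks's equation is replaced by Clicks=4 for every unit. Per-unit Revenue: 5, 23, 15, 21, 19. Mean = 16.6.

16.6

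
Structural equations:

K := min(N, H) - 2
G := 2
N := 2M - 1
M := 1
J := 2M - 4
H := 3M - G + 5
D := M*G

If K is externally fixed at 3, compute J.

The intervention breaks the incoming arrows to K: K := min(N, H) - 2 no longer applies, and K = 3.
J is not downstream of the intervention, so its value is determined by the original equations.
J = 2M - 4  [with M=1]  = -2

-2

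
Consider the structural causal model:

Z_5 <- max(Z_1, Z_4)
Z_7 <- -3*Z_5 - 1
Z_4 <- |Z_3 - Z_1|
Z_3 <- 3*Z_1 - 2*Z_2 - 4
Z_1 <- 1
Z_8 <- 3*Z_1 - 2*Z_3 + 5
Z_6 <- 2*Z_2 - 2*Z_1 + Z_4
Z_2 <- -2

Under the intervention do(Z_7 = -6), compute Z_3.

Intervening sets Z_7 = -6 and removes its equation (Z_7 <- -3*Z_5 - 1).
Z_3 is not downstream of the intervention, so its value is determined by the original equations.
Z_3 = 3*Z_1 - 2*Z_2 - 4  [with Z_1=1, Z_2=-2]  = 3

3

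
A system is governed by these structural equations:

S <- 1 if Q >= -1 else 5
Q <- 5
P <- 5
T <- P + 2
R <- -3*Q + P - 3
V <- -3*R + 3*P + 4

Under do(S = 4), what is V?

do(S=4) replaces the equation S <- 1 if Q >= -1 else 5 with the constant S = 4.
No directed path runs from S to V, so V keeps its natural value.
R = -3*Q + P - 3  [with Q=5, P=5]  = -13
V = -3*R + 3*P + 4  [with R=-13, P=5]  = 58

58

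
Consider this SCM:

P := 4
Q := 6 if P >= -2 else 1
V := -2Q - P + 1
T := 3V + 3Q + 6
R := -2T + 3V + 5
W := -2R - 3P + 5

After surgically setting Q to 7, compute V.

The intervention breaks the incoming arrows to Q: Q := 6 if P >= -2 else 1 no longer applies, and Q = 7.
V = -2Q - P + 1  [with Q=7, P=4]  = -17

-17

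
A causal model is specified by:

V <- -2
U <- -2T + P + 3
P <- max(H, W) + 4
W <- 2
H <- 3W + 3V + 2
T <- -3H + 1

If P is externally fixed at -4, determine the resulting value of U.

The intervention breaks the incoming arrows to P: P <- max(H, W) + 4 no longer applies, and P = -4.
H = 3W + 3V + 2  [with W=2, V=-2]  = 2
T = -3H + 1  [with H=2]  = -5
U = -2T + P + 3  [with T=-5, P=-4]  = 9

9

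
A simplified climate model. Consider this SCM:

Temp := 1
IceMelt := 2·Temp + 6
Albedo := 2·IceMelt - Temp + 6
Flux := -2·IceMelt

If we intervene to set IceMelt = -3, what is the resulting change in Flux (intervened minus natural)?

Under do(IceMelt=-3), the mechanism IceMelt := 2·Temp + 6 is discarded; IceMelt is fixed at -3.
Flux = -2·IceMelt  [with IceMelt=-3]  = 6
Without intervention: IceMelt = 2·Temp + 6  [with Temp=1]  = 8; Flux = -2·IceMelt  [with IceMelt=8]  = -16.
Change = 6 − (-16) = 22.

22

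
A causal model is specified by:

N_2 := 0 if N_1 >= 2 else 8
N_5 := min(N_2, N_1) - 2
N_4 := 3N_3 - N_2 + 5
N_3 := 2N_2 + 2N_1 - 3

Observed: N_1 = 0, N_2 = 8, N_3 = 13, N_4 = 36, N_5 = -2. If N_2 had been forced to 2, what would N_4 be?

Under do(N_2=2), the mechanism N_2 := 0 if N_1 >= 2 else 8 is discarded; N_2 is fixed at 2.
N_3 = 2N_2 + 2N_1 - 3  [with N_2=2, N_1=0]  = 1
N_4 = 3N_3 - N_2 + 5  [with N_3=1, N_2=2]  = 6

6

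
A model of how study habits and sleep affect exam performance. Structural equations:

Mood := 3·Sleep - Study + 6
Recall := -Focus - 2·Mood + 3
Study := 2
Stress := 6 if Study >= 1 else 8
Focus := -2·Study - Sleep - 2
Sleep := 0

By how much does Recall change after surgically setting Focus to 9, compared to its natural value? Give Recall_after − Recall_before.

Under do(Focus=9), the mechanism Focus := -2·Study - Sleep - 2 is discarded; Focus is fixed at 9.
Mood = 3·Sleep - Study + 6  [with Sleep=0, Study=2]  = 4
Recall = -Focus - 2·Mood + 3  [with Focus=9, Mood=4]  = -14
Without intervention: Focus = -2·Study - Sleep - 2  [with Study=2, Sleep=0]  = -6; Mood = 3·Sleep - Study + 6  [with Sleep=0, Study=2]  = 4; Recall = -Focus - 2·Mood + 3  [with Focus=-6, Mood=4]  = 1.
Change = -14 − 1 = -15.

-15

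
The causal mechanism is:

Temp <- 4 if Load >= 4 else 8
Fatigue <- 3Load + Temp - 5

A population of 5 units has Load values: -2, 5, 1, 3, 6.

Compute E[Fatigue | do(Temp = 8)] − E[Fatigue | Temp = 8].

5.8

Under do(Temp=8), Temp's equation is replaced by Temp=8 for every unit. Per-unit Fatigue: -3, 18, 6, 12, 21. Mean = 10.8.
Observing Temp=8 restricts to units where Temp's equation naturally yields 8: Load ∈ {-2, 1, 3}. In that subpopulation Fatigue = -3, 6, 12, mean 5.
Difference = 10.8 − 5 = 5.8.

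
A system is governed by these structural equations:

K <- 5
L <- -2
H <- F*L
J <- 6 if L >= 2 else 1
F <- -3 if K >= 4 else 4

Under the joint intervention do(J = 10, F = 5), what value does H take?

Setting J = 10, F = 5 by intervention discards those variables' equations.
H = F*L  [with F=5, L=-2]  = -10

-10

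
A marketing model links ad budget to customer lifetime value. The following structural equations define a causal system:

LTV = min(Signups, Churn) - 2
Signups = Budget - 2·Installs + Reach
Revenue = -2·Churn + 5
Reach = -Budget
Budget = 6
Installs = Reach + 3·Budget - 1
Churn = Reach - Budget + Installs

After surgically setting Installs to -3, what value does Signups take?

6

The intervention breaks the incoming arrows to Installs: Installs = Reach + 3·Budget - 1 no longer applies, and Installs = -3.
Reach = -Budget  [with Budget=6]  = -6
Signups = Budget - 2·Installs + Reach  [with Budget=6, Installs=-3, Reach=-6]  = 6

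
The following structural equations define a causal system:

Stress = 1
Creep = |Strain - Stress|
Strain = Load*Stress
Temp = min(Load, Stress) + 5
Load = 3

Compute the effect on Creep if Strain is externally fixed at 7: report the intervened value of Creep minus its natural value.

4

do(Strain=7) replaces the equation Strain = Load*Stress with the constant Strain = 7.
Creep = |Strain - Stress|  [with Strain=7, Stress=1]  = 6
Without intervention: Strain = Load*Stress  [with Load=3, Stress=1]  = 3; Creep = |Strain - Stress|  [with Strain=3, Stress=1]  = 2.
Change = 6 − 2 = 4.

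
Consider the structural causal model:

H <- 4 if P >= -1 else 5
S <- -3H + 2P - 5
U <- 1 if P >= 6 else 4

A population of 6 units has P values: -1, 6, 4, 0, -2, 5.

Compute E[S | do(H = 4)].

-13

Every unit gets H=4 under the intervention. S values become -19, -5, -9, -17, -21, -7; E[S|do(H=4)] = -13.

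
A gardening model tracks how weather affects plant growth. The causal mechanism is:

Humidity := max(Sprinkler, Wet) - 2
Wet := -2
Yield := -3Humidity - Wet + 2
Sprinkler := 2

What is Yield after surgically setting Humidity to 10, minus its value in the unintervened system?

The intervention breaks the incoming arrows to Humidity: Humidity := max(Sprinkler, Wet) - 2 no longer applies, and Humidity = 10.
Yield = -3Humidity - Wet + 2  [with Humidity=10, Wet=-2]  = -26
Without intervention: Humidity = max(Sprinkler, Wet) - 2  [with Sprinkler=2, Wet=-2]  = 0; Yield = -3Humidity - Wet + 2  [with Humidity=0, Wet=-2]  = 4.
Change = -26 − 4 = -30.

-30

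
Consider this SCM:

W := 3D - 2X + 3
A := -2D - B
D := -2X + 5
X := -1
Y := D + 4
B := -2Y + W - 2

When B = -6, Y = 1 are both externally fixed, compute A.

-8

Setting B = -6, Y = 1 by intervention discards those variables' equations.
D = -2X + 5  [with X=-1]  = 7
A = -2D - B  [with D=7, B=-6]  = -8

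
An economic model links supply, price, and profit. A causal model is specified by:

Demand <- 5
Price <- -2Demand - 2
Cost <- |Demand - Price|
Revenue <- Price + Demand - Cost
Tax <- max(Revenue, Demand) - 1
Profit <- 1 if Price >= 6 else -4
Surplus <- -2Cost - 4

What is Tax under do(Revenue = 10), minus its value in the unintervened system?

5

Intervening sets Revenue = 10 and removes its equation (Revenue <- Price + Demand - Cost).
Tax = max(Revenue, Demand) - 1  [with Revenue=10, Demand=5]  = 9
Without intervention: Price = -2Demand - 2  [with Demand=5]  = -12; Cost = |Demand - Price|  [with Demand=5, Price=-12]  = 17; Revenue = Price + Demand - Cost  [with Price=-12, Demand=5, Cost=17]  = -24; Tax = max(Revenue, Demand) - 1  [with Revenue=-24, Demand=5]  = 4.
Change = 9 − 4 = 5.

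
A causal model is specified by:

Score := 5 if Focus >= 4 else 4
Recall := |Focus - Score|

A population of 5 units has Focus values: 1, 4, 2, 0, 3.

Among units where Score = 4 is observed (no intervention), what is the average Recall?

E[Recall|Score=4] averages over only the 4 units with Score=4 (Focus = 1, 2, 0, 3): Recall = 3, 2, 4, 1, mean 2.5.

2.5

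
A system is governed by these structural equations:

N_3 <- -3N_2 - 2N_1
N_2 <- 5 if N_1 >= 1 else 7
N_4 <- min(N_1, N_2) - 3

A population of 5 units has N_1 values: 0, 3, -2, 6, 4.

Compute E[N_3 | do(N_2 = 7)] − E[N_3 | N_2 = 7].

Under do(N_2=7), N_2's equation is replaced by N_2=7 for every unit. Per-unit N_3: -21, -27, -17, -33, -29. Mean = -25.4.
Conditioning on N_2=7 selects the 2 unit(s) with N_1 ∈ {0, -2}. Their N_3 values: -21, -17. Mean = -19.
Difference = -25.4 − (-19) = -6.4.

-6.4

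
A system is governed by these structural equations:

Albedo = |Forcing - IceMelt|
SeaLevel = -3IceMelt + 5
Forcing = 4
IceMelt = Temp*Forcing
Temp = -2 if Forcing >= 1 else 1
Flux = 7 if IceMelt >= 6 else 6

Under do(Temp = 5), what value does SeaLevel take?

-55

do(Temp=5) replaces the equation Temp = -2 if Forcing >= 1 else 1 with the constant Temp = 5.
IceMelt = Temp*Forcing  [with Temp=5, Forcing=4]  = 20
SeaLevel = -3IceMelt + 5  [with IceMelt=20]  = -55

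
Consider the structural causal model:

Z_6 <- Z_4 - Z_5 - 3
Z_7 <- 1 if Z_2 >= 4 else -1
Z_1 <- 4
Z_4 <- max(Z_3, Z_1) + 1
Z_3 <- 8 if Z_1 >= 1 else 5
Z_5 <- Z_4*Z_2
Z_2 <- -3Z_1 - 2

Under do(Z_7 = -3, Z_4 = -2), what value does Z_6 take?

-33

Setting Z_7 = -3, Z_4 = -2 by intervention discards those variables' equations.
Z_2 = -3Z_1 - 2  [with Z_1=4]  = -14
Z_5 = Z_4*Z_2  [with Z_4=-2, Z_2=-14]  = 28
Z_6 = Z_4 - Z_5 - 3  [with Z_4=-2, Z_5=28]  = -33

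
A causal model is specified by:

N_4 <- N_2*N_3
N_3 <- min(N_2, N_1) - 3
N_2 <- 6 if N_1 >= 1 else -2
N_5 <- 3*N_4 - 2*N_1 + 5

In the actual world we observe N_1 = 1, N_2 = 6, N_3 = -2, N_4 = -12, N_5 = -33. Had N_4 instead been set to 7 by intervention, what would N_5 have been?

24

Intervening sets N_4 = 7 and removes its equation (N_4 <- N_2*N_3).
N_5 = 3*N_4 - 2*N_1 + 5  [with N_4=7, N_1=1]  = 24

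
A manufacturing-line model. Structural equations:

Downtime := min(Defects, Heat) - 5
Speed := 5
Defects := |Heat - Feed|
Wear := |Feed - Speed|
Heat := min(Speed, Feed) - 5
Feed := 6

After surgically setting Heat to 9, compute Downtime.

The intervention breaks the incoming arrows to Heat: Heat := min(Speed, Feed) - 5 no longer applies, and Heat = 9.
Defects = |Heat - Feed|  [with Heat=9, Feed=6]  = 3
Downtime = min(Defects, Heat) - 5  [with Defects=3, Heat=9]  = -2

-2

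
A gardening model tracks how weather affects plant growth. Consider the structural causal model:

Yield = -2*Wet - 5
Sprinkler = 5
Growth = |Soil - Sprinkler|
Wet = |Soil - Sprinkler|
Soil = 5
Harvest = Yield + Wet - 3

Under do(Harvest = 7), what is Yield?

do(Harvest=7) replaces the equation Harvest = Yield + Wet - 3 with the constant Harvest = 7.
Since Yield is not a descendant of the intervened variable, it is unaffected.
Wet = |Soil - Sprinkler|  [with Soil=5, Sprinkler=5]  = 0
Yield = -2*Wet - 5  [with Wet=0]  = -5

-5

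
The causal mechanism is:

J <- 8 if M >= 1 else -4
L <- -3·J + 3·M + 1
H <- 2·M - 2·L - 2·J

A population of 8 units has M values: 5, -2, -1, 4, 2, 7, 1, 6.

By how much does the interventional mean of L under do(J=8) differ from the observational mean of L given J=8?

do(J=8) breaks J's dependence on M. With J=8 fixed, L across the units is -8, -29, -26, -11, -17, -2, -20, -5, mean -14.75.
Observing J=8 restricts to units where J's equation naturally yields 8: M ∈ {5, 4, 2, 7, 1, 6}. In that subpopulation L = -8, -11, -17, -2, -20, -5, mean -10.5.
Difference = -14.75 − (-10.5) = -4.25.

-4.25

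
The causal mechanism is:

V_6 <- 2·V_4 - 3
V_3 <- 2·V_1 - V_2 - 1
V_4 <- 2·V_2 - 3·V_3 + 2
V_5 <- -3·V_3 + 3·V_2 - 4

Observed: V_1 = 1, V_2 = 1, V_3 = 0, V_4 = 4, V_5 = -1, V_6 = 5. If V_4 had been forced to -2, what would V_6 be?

Under do(V_4=-2), the mechanism V_4 <- 2·V_2 - 3·V_3 + 2 is discarded; V_4 is fixed at -2.
V_6 = 2·V_4 - 3  [with V_4=-2]  = -7

-7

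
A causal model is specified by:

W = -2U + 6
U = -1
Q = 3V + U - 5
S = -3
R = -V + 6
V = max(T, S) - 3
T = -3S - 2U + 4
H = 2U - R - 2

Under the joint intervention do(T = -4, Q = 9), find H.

Under do(T = -4, Q = 9), each intervened variable's structural equation is replaced by its fixed value.
V = max(T, S) - 3  [with T=-4, S=-3]  = -6
R = -V + 6  [with V=-6]  = 12
H = 2U - R - 2  [with U=-1, R=12]  = -16

-16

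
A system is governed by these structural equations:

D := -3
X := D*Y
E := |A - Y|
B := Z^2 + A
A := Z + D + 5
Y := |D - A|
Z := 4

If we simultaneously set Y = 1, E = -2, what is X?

Setting Y = 1, E = -2 by intervention discards those variables' equations.
X = D*Y  [with D=-3, Y=1]  = -3

-3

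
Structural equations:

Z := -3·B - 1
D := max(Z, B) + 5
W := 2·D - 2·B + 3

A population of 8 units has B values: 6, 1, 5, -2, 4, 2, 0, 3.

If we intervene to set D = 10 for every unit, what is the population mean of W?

18.25

Every unit gets D=10 under the intervention. W values become 11, 21, 13, 27, 15, 19, 23, 17; E[W|do(D=10)] = 18.25.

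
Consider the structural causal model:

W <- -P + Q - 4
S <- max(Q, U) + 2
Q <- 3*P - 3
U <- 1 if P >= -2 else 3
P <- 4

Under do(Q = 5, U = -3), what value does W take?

-3

Setting Q = 5, U = -3 by intervention discards those variables' equations.
W = -P + Q - 4  [with P=4, Q=5]  = -3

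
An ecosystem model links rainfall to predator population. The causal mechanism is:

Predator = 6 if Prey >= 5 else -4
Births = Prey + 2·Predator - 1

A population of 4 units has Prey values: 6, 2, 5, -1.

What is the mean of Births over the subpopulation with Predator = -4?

E[Births|Predator=-4] averages over only the 2 units with Predator=-4 (Prey = 2, -1): Births = -7, -10, mean -8.5.

-8.5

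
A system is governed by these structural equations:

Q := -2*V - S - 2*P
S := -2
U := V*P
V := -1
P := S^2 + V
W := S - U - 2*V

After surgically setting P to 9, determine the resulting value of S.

-2

Under do(P=9), the mechanism P := S^2 + V is discarded; P is fixed at 9.
S is not downstream of the intervention, so its value is determined by the original equations.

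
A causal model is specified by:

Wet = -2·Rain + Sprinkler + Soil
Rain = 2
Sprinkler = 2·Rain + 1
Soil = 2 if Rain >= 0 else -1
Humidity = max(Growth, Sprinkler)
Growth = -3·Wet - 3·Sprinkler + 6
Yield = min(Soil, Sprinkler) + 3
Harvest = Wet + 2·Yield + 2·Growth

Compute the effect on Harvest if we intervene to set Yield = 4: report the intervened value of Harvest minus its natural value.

-2

do(Yield=4) replaces the equation Yield = min(Soil, Sprinkler) + 3 with the constant Yield = 4.
Sprinkler = 2·Rain + 1  [with Rain=2]  = 5
Soil = 2 if Rain >= 0 else -1  [with Rain=2]  = 2
Wet = -2·Rain + Sprinkler + Soil  [with Rain=2, Sprinkler=5, Soil=2]  = 3
Growth = -3·Wet - 3·Sprinkler + 6  [with Wet=3, Sprinkler=5]  = -18
Harvest = Wet + 2·Yield + 2·Growth  [with Wet=3, Yield=4, Growth=-18]  = -25
Without intervention: Sprinkler = 2·Rain + 1  [with Rain=2]  = 5; Soil = 2 if Rain >= 0 else -1  [with Rain=2]  = 2; Wet = -2·Rain + Sprinkler + Soil  [with Rain=2, Sprinkler=5, Soil=2]  = 3; Growth = -3·Wet - 3·Sprinkler + 6  [with Wet=3, Sprinkler=5]  = -18; Yield = min(Soil, Sprinkler) + 3  [with Soil=2, Sprinkler=5]  = 5; Harvest = Wet + 2·Yield + 2·Growth  [with Wet=3, Yield=5, Growth=-18]  = -23.
Change = -25 − (-23) = -2.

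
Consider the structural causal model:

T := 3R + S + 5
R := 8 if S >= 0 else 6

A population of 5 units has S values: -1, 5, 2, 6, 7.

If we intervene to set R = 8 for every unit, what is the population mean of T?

do(R=8) breaks R's dependence on S. With R=8 fixed, T across the units is 28, 34, 31, 35, 36, mean 32.8.

32.8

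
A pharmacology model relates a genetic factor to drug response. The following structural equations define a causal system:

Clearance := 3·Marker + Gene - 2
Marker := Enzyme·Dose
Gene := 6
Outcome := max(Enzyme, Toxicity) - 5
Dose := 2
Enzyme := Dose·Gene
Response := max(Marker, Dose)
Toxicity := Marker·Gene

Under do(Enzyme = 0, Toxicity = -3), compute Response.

The joint intervention fixes Enzyme = 0, Toxicity = -3, removing each variable's own equation.
Marker = Enzyme·Dose  [with Enzyme=0, Dose=2]  = 0
Response = max(Marker, Dose)  [with Marker=0, Dose=2]  = 2

2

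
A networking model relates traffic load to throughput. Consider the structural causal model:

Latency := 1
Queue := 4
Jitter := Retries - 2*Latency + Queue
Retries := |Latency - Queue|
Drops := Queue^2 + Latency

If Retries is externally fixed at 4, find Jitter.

Intervening sets Retries = 4 and removes its equation (Retries := |Latency - Queue|).
Jitter = Retries - 2*Latency + Queue  [with Retries=4, Latency=1, Queue=4]  = 6

6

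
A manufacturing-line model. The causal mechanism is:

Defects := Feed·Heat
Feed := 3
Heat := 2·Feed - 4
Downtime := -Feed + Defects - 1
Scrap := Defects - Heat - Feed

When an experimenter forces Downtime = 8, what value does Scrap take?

The intervention breaks the incoming arrows to Downtime: Downtime := -Feed + Defects - 1 no longer applies, and Downtime = 8.
Since Scrap is not a descendant of the intervened variable, it is unaffected.
Heat = 2·Feed - 4  [with Feed=3]  = 2
Defects = Feed·Heat  [with Feed=3, Heat=2]  = 6
Scrap = Defects - Heat - Feed  [with Defects=6, Heat=2, Feed=3]  = 1

1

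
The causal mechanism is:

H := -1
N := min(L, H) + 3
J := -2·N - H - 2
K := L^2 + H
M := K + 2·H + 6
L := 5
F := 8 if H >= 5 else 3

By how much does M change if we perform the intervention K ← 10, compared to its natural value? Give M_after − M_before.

Intervening sets K = 10 and removes its equation (K := L^2 + H).
M = K + 2·H + 6  [with K=10, H=-1]  = 14
Without intervention: K = L^2 + H  [with L=5, H=-1]  = 24; M = K + 2·H + 6  [with K=24, H=-1]  = 28.
Change = 14 − 28 = -14.

-14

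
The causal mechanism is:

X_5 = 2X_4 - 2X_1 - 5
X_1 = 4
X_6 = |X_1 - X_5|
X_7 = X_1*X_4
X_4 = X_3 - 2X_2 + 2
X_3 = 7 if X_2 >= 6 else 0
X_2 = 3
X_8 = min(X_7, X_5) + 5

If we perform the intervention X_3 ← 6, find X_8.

-4

The intervention breaks the incoming arrows to X_3: X_3 = 7 if X_2 >= 6 else 0 no longer applies, and X_3 = 6.
X_4 = X_3 - 2X_2 + 2  [with X_3=6, X_2=3]  = 2
X_5 = 2X_4 - 2X_1 - 5  [with X_4=2, X_1=4]  = -9
X_7 = X_1*X_4  [with X_1=4, X_4=2]  = 8
X_8 = min(X_7, X_5) + 5  [with X_7=8, X_5=-9]  = -4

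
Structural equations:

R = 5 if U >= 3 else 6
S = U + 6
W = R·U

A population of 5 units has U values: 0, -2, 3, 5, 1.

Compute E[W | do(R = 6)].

do(R=6) breaks R's dependence on U. With R=6 fixed, W across the units is 0, -12, 18, 30, 6, mean 8.4.

8.4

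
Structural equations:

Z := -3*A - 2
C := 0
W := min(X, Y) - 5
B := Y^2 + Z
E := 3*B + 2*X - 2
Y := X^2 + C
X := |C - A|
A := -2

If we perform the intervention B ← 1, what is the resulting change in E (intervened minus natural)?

-57

do(B=1) replaces the equation B := Y^2 + Z with the constant B = 1.
X = |C - A|  [with C=0, A=-2]  = 2
E = 3*B + 2*X - 2  [with B=1, X=2]  = 5
Without intervention: X = |C - A|  [with C=0, A=-2]  = 2; Y = X^2 + C  [with X=2, C=0]  = 4; Z = -3*A - 2  [with A=-2]  = 4; B = Y^2 + Z  [with Y=4, Z=4]  = 20; E = 3*B + 2*X - 2  [with B=20, X=2]  = 62.
Change = 5 − 62 = -57.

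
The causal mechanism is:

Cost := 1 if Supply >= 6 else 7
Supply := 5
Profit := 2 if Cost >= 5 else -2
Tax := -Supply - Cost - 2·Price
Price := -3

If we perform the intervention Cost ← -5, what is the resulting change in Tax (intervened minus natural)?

12

The intervention breaks the incoming arrows to Cost: Cost := 1 if Supply >= 6 else 7 no longer applies, and Cost = -5.
Tax = -Supply - Cost - 2·Price  [with Supply=5, Cost=-5, Price=-3]  = 6
Without intervention: Cost = 1 if Supply >= 6 else 7  [with Supply=5]  = 7; Tax = -Supply - Cost - 2·Price  [with Supply=5, Cost=7, Price=-3]  = -6.
Change = 6 − (-6) = 12.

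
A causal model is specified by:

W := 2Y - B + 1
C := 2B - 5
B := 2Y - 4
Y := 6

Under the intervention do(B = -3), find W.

The intervention breaks the incoming arrows to B: B := 2Y - 4 no longer applies, and B = -3.
W = 2Y - B + 1  [with Y=6, B=-3]  = 16

16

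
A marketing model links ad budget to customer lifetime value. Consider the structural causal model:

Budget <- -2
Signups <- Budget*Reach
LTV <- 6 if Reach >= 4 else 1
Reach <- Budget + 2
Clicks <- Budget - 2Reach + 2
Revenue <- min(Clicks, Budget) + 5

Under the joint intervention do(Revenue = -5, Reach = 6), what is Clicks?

-12

Setting Revenue = -5, Reach = 6 by intervention discards those variables' equations.
Clicks = Budget - 2Reach + 2  [with Budget=-2, Reach=6]  = -12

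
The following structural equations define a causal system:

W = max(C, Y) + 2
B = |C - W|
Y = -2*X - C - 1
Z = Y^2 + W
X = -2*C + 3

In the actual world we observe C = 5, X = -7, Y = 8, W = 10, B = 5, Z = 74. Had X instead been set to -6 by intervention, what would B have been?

3

do(X=-6) replaces the equation X = -2*C + 3 with the constant X = -6.
Y = -2*X - C - 1  [with X=-6, C=5]  = 6
W = max(C, Y) + 2  [with C=5, Y=6]  = 8
B = |C - W|  [with C=5, W=8]  = 3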